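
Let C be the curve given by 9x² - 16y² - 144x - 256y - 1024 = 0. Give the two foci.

Group: 9(x² - 16x) -16(y² + 16y) = 1024
Complete the square in x and y: 9(x - 8)² -16(y + 8)² = 1024 + 576 - 1024 = 576
Divide through by 576 to get (x - 8)²/64 - (y + 8)²/36 = 1.
Hyperbola, center (8, -8), transverse axis horizontal; a² = 64, b² = 36.
c² = a² + b² = 64 + 36 = 100, so c = 10.
Foci lie on the horizontal axis through the center: (h ± c, k).

(-2, -8) and (18, -8)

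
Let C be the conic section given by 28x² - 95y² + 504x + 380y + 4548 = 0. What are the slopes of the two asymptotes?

Collect terms: 28(x² + 18x) -95(y² - 4y) = -4548
Complete the square: 28(x + 9)² -95(y - 2)² = -4548 + 2268 - 380 = -2660
Divide by -2660: (y - 2)²/28 - (x + 9)²/95 = 1
Hyperbola, center (-9, 2), transverse axis vertical; a² = 28, b² = 95.
For a vertical hyperbola the asymptotes have slope ±a/b.
Here that is ±2√7/√95 = ±2√665/95.

2√665/95 and -2√665/95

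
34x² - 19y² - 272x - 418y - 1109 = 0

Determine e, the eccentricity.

e = √1802/34

34(x² - 8x) -19(y² + 22y) = 1109
34(x - 4)² -19(y + 11)² = 1109 + 544 - 2299 = -646
Divide through by -646 to get (y + 11)²/34 - (x - 4)²/19 = 1.
Hyperbola, center (4, -11), transverse axis vertical; a² = 34, b² = 19.
c² = a² + b² = 53, so c = √53.
e = c/a = √53/√34 = √1802/34.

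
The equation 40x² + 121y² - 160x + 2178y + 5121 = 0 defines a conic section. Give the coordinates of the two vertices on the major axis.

Rearranging, 40(x² - 4x) + 121(y² + 18y) = -5121.
40(x - 2)² + 121(y + 9)² = -5121 + 160 + 9801 = 4840
Dividing both sides by 4840: (x - 2)²/121 + (y + 9)²/40 = 1
Ellipse, center (2, -9), major axis horizontal; a² = 121, b² = 40.
a = 11. Vertices at (h ± a, k).

(-9, -9) and (13, -9)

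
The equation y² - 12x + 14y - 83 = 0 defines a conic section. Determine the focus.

(-8, -7)

Only y is squared. Complete the square in y: (y + 7)² = 12(x + 11).
Vertex (-11, -7); 4p = 12 so p = 3. Opens right.
Focus is p units from the vertex along the axis: (h + p, k).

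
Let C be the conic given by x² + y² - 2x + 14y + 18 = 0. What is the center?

(1, -7)

Group the x- and y-terms: (x² - 2x) + (y² + 14y) = -18
(x - 1)² + (y + 7)² = -18 + 1 + 49 = 32
So (x - 1)² + (y + 7)² = 32.
Circle centered at (1, -7) with r² = 32.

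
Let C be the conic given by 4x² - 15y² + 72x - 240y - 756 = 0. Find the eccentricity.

e = √285/15

Rearranging, 4(x² + 18x) -15(y² + 16y) = 756.
4(x + 9)² -15(y + 8)² = 756 + 324 - 960 = 120
Dividing both sides by 120: (x + 9)²/30 - (y + 8)²/8 = 1
Hyperbola, center (-9, -8), transverse axis horizontal; a² = 30, b² = 8.
c² = a² + b² = 38, so c = √38.
e = c/a = √38/√30 = √285/15.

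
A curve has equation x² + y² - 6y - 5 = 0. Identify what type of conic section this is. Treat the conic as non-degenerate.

No xy term. Coefficients of x² and y² are A = 1, C = 1.
A = C (same sign) ⇒ circle.

circle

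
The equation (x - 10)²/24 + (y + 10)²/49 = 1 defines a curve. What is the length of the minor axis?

Center (10, -10). The larger denominator 49 sits under the y-term, so the major axis is vertical; a² = 49, b² = 24.
b² = 24 so b = 2√6; the minor axis has length 2b = 4√6.

4√6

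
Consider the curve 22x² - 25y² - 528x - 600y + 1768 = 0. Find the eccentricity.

Group the x- and y-terms: 22(x² - 24x) -25(y² + 24y) = -1768
Complete the square: 22(x - 12)² -25(y + 12)² = -1768 + 3168 - 3600 = -2200
Divide through by -2200 to get (y + 12)²/88 - (x - 12)²/100 = 1.
Hyperbola, center (12, -12), transverse axis vertical; a² = 88, b² = 100.
c² = a² + b² = 188, so c = 2√47.
e = c/a = 2√47/2√22 = √1034/22.

e = √1034/22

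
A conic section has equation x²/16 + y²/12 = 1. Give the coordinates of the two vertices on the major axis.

Center (0, 0). The larger denominator 16 sits under the x-term, so the major axis is horizontal; a² = 16, b² = 12.
a = 4. Vertices at (h ± a, k).

(-4, 0) and (4, 0)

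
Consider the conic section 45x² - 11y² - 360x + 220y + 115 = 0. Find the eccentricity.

Rearranging, 45(x² - 8x) -11(y² - 20y) = -115.
45(x - 4)² -11(y - 10)² = -115 + 720 - 1100 = -495
Dividing both sides by -495: (y - 10)²/45 - (x - 4)²/11 = 1
Hyperbola, center (4, 10), transverse axis vertical; a² = 45, b² = 11.
c² = a² + b² = 56, so c = 2√14.
e = c/a = 2√14/3√5 = 2√70/15.

e = 2√70/15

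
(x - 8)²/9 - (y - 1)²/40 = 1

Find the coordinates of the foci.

(1, 1) and (15, 1)

Center (8, 1). The positive term is the x-term, so the transverse axis is horizontal; a² = 9, b² = 40.
c² = a² + b² = 9 + 40 = 49, so c = 7.
Foci lie on the horizontal axis through the center: (h ± c, k).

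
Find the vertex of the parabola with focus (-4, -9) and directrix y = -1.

The vertex is the midpoint between the focus and the directrix along the axis of symmetry.
Axis is vertical (directrix is horizontal). Vertex y-coordinate = (-9 + (-1))/2 = -5; x-coordinate = -4.

(-4, -5)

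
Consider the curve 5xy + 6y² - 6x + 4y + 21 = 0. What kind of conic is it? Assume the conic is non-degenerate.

A = 0, B = 5, C = 6.
Discriminant B² − 4AC = 5² − 4·0·6 = 25.
B² − 4AC > 0 ⇒ hyperbola.

hyperbola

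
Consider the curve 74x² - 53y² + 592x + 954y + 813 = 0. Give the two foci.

74(x² + 8x) -53(y² - 18y) = -813
Complete the square: 74(x + 4)² -53(y - 9)² = -813 + 1184 - 4293 = -3922
Divide by -3922: (y - 9)²/74 - (x + 4)²/53 = 1
Hyperbola, center (-4, 9), transverse axis vertical; a² = 74, b² = 53.
c² = a² + b² = 74 + 53 = 127, so c = √127.
Foci lie on the vertical axis through the center: (h, k ± c).

(-4, 9 - √127) and (-4, 9 + √127)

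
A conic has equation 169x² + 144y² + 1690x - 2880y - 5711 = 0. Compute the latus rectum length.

288/13

169(x² + 10x) + 144(y² - 20y) = 5711
Completing the square gives 169(x + 5)² + 144(y - 10)² = 5711 + 4225 + 14400 = 24336.
Dividing both sides by 24336: (x + 5)²/144 + (y - 10)²/169 = 1
Ellipse, center (-5, 10), major axis vertical; a² = 169, b² = 144.
Latus rectum length = 2b²/a = 2·144/13 = 288/13.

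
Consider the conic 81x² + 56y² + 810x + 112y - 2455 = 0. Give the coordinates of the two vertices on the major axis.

(-5, -10) and (-5, 8)

Collect terms: 81(x² + 10x) + 56(y² + 2y) = 2455
Completing the square gives 81(x + 5)² + 56(y + 1)² = 2455 + 2025 + 56 = 4536.
Divide by 4536: (x + 5)²/56 + (y + 1)²/81 = 1
Ellipse, center (-5, -1), major axis vertical; a² = 81, b² = 56.
a = 9. Vertices at (h, k ± a).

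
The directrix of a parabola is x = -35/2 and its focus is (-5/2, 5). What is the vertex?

The vertex is the midpoint between the focus and the directrix along the axis of symmetry.
Axis is horizontal (directrix is vertical). Vertex x-coordinate = (-5/2 + (-35/2))/2 = -10; y-coordinate = 5.

(-10, 5)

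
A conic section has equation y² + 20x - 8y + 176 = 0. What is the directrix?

x = -3

Only y is squared. Complete the square in y: (y - 4)² = -20(x + 8).
Vertex (-8, 4); 4p = -20 so p = -5. Opens left.
Directrix is the vertical line x = h − p = -8 − (-5) = -3.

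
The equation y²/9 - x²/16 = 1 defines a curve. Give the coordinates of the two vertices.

(0, -3) and (0, 3)

Center (0, 0). The positive term is the y-term, so the transverse axis is vertical; a² = 9, b² = 16.
a = 3. Vertices at (h, k ± a).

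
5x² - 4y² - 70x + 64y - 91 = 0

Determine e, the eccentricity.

e = 3/2

Group: 5(x² - 14x) -4(y² - 16y) = 91
Complete the square in x and y: 5(x - 7)² -4(y - 8)² = 91 + 245 - 256 = 80
Divide by 80: (x - 7)²/16 - (y - 8)²/20 = 1
Hyperbola, center (7, 8), transverse axis horizontal; a² = 16, b² = 20.
c² = a² + b² = 36, so c = 6.
e = c/a = 6/4 = 3/2.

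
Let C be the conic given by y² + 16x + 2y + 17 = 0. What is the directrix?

Only y is squared. Complete the square in y: (y + 1)² = -16(x + 1).
Vertex (-1, -1); 4p = -16 so p = -4. Opens left.
Directrix is the vertical line x = h − p = -1 − (-4) = 3.

x = 3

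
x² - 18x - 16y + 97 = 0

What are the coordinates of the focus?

Only x is squared. Complete the square in x: (x - 9)² = 16(y - 1).
Vertex (9, 1); 4p = 16 so p = 4. Opens up.
Focus is p units from the vertex along the axis: (h, k + p).

(9, 5)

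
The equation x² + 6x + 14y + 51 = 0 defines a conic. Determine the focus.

(-3, -13/2)

Only x is squared. Complete the square in x: (x + 3)² = -14(y + 3).
Vertex (-3, -3); 4p = -14 so p = -7/2. Opens down.
Focus is p units from the vertex along the axis: (h, k + p).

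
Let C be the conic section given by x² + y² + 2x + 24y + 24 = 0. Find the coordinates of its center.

Collect terms: (x² + 2x) + (y² + 24y) = -24
Complete the square in x and y: (x + 1)² + (y + 12)² = -24 + 1 + 144 = 121
So (x + 1)² + (y + 12)² = 121.
Circle centered at (-1, -12) with r² = 121.

(-1, -12)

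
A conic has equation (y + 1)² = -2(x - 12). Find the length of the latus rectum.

2

Vertex (12, -1); 4p = -2 so p = -1/2. Opens left.
Latus rectum length = |4p| = 2.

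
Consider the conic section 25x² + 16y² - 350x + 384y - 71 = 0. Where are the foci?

Group the x- and y-terms: 25(x² - 14x) + 16(y² + 24y) = 71
25(x - 7)² + 16(y + 12)² = 71 + 1225 + 2304 = 3600
Dividing both sides by 3600: (x - 7)²/144 + (y + 12)²/225 = 1
Ellipse, center (7, -12), major axis vertical; a² = 225, b² = 144.
c² = a² - b² = 225 - 144 = 81, so c = 9.
Foci lie on the vertical axis through the center: (h, k ± c).

(7, -21) and (7, -3)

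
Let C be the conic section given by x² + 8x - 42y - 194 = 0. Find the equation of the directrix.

y = -31/2

Only x is squared. Complete the square in x: (x + 4)² = 42(y + 5).
Vertex (-4, -5); 4p = 42 so p = 21/2. Opens up.
Directrix is the horizontal line y = k − p = -5 − (21/2) = -31/2.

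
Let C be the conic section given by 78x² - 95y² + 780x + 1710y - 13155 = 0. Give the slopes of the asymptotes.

Group the x- and y-terms: 78(x² + 10x) -95(y² - 18y) = 13155
Complete the square: 78(x + 5)² -95(y - 9)² = 13155 + 1950 - 7695 = 7410
Divide through by 7410 to get (x + 5)²/95 - (y - 9)²/78 = 1.
Hyperbola, center (-5, 9), transverse axis horizontal; a² = 95, b² = 78.
For a horizontal hyperbola the asymptotes have slope ±b/a.
Here that is ±√78/√95 = ±√7410/95.

√7410/95 and -√7410/95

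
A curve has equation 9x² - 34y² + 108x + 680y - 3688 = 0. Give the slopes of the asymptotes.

Group the x- and y-terms: 9(x² + 12x) -34(y² - 20y) = 3688
Complete the square: 9(x + 6)² -34(y - 10)² = 3688 + 324 - 3400 = 612
Divide through by 612 to get (x + 6)²/68 - (y - 10)²/18 = 1.
Hyperbola, center (-6, 10), transverse axis horizontal; a² = 68, b² = 18.
For a horizontal hyperbola the asymptotes have slope ±b/a.
Here that is ±3√2/2√17 = ±3√34/34.

3√34/34 and -3√34/34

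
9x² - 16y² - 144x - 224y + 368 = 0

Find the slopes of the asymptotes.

Group the x- and y-terms: 9(x² - 16x) -16(y² + 14y) = -368
Completing the square gives 9(x - 8)² -16(y + 7)² = -368 + 576 - 784 = -576.
Dividing both sides by -576: (y + 7)²/36 - (x - 8)²/64 = 1
Hyperbola, center (8, -7), transverse axis vertical; a² = 36, b² = 64.
For a vertical hyperbola the asymptotes have slope ±a/b.
Here that is ±6/8 = ±3/4.

3/4 and -3/4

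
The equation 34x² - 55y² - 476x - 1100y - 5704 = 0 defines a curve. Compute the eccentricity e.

34(x² - 14x) -55(y² + 20y) = 5704
Completing the square gives 34(x - 7)² -55(y + 10)² = 5704 + 1666 - 5500 = 1870.
Dividing both sides by 1870: (x - 7)²/55 - (y + 10)²/34 = 1
Hyperbola, center (7, -10), transverse axis horizontal; a² = 55, b² = 34.
c² = a² + b² = 89, so c = √89.
e = c/a = √89/√55 = √4895/55.

e = √4895/55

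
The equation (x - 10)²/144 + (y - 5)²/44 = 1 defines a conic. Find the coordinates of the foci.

(0, 5) and (20, 5)

Center (10, 5). The larger denominator 144 sits under the x-term, so the major axis is horizontal; a² = 144, b² = 44.
c² = a² - b² = 144 - 44 = 100, so c = 10.
Foci lie on the horizontal axis through the center: (h ± c, k).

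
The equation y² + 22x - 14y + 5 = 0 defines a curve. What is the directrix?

x = 15/2

Only y is squared. Complete the square in y: (y - 7)² = -22(x - 2).
Vertex (2, 7); 4p = -22 so p = -11/2. Opens left.
Directrix is the vertical line x = h − p = 2 − (-11/2) = 15/2.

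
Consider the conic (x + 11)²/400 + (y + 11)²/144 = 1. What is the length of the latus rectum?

Center (-11, -11). The larger denominator 400 sits under the x-term, so the major axis is horizontal; a² = 400, b² = 144.
Latus rectum length = 2b²/a = 2·144/20 = 72/5.

72/5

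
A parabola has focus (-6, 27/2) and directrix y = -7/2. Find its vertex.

The vertex is the midpoint between the focus and the directrix along the axis of symmetry.
Axis is vertical (directrix is horizontal). Vertex y-coordinate = (27/2 + (-7/2))/2 = 5; x-coordinate = -6.

(-6, 5)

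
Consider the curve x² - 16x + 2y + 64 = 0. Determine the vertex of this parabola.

Only x is squared. Complete the square in x: (x - 8)² = -2y.
Vertex (8, 0); 4p = -2 so p = -1/2. Opens down.

(8, 0)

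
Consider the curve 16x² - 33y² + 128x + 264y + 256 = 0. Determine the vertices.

(-4, 0) and (-4, 8)

Rearranging, 16(x² + 8x) -33(y² - 8y) = -256.
16(x + 4)² -33(y - 4)² = -256 + 256 - 528 = -528
Divide through by -528 to get (y - 4)²/16 - (x + 4)²/33 = 1.
Hyperbola, center (-4, 4), transverse axis vertical; a² = 16, b² = 33.
a = 4. Vertices at (h, k ± a).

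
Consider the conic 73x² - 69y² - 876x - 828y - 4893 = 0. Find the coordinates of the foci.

73(x² - 12x) -69(y² + 12y) = 4893
Complete the square: 73(x - 6)² -69(y + 6)² = 4893 + 2628 - 2484 = 5037
Divide by 5037: (x - 6)²/69 - (y + 6)²/73 = 1
Hyperbola, center (6, -6), transverse axis horizontal; a² = 69, b² = 73.
c² = a² + b² = 69 + 73 = 142, so c = √142.
Foci lie on the horizontal axis through the center: (h ± c, k).

(6 - √142, -6) and (6 + √142, -6)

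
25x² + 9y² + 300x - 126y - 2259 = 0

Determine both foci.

25(x² + 12x) + 9(y² - 14y) = 2259
Complete the square in x and y: 25(x + 6)² + 9(y - 7)² = 2259 + 900 + 441 = 3600
Divide through by 3600 to get (x + 6)²/144 + (y - 7)²/400 = 1.
Ellipse, center (-6, 7), major axis vertical; a² = 400, b² = 144.
c² = a² - b² = 400 - 144 = 256, so c = 16.
Foci lie on the vertical axis through the center: (h, k ± c).

(-6, -9) and (-6, 23)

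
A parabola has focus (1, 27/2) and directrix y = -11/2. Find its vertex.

(1, 4)

The vertex is the midpoint between the focus and the directrix along the axis of symmetry.
Axis is vertical (directrix is horizontal). Vertex y-coordinate = (27/2 + (-11/2))/2 = 4; x-coordinate = 1.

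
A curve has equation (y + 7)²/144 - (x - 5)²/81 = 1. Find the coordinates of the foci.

(5, -22) and (5, 8)

Center (5, -7). The positive term is the y-term, so the transverse axis is vertical; a² = 144, b² = 81.
c² = a² + b² = 144 + 81 = 225, so c = 15.
Foci lie on the vertical axis through the center: (h, k ± c).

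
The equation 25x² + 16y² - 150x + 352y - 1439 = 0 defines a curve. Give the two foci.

(3, -20) and (3, -2)

25(x² - 6x) + 16(y² + 22y) = 1439
Complete the square in x and y: 25(x - 3)² + 16(y + 11)² = 1439 + 225 + 1936 = 3600
Dividing both sides by 3600: (x - 3)²/144 + (y + 11)²/225 = 1
Ellipse, center (3, -11), major axis vertical; a² = 225, b² = 144.
c² = a² - b² = 225 - 144 = 81, so c = 9.
Foci lie on the vertical axis through the center: (h, k ± c).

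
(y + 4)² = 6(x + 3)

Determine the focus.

(-3/2, -4)

Vertex (-3, -4); 4p = 6 so p = 3/2. Opens right.
Focus is p units from the vertex along the axis: (h + p, k).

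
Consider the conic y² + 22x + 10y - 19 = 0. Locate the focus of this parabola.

(-7/2, -5)

Only y is squared. Complete the square in y: (y + 5)² = -22(x - 2).
Vertex (2, -5); 4p = -22 so p = -11/2. Opens left.
Focus is p units from the vertex along the axis: (h + p, k).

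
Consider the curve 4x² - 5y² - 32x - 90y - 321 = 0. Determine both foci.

(4, -12) and (4, -6)

4(x² - 8x) -5(y² + 18y) = 321
Complete the square in x and y: 4(x - 4)² -5(y + 9)² = 321 + 64 - 405 = -20
Dividing both sides by -20: (y + 9)²/4 - (x - 4)²/5 = 1
Hyperbola, center (4, -9), transverse axis vertical; a² = 4, b² = 5.
c² = a² + b² = 4 + 5 = 9, so c = 3.
Foci lie on the vertical axis through the center: (h, k ± c).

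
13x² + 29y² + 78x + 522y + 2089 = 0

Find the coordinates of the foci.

Group: 13(x² + 6x) + 29(y² + 18y) = -2089
Complete the square in x and y: 13(x + 3)² + 29(y + 9)² = -2089 + 117 + 2349 = 377
Divide by 377: (x + 3)²/29 + (y + 9)²/13 = 1
Ellipse, center (-3, -9), major axis horizontal; a² = 29, b² = 13.
c² = a² - b² = 29 - 13 = 16, so c = 4.
Foci lie on the horizontal axis through the center: (h ± c, k).

(-7, -9) and (1, -9)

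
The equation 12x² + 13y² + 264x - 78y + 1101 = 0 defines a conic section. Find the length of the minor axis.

12

Group: 12(x² + 22x) + 13(y² - 6y) = -1101
Complete the square in x and y: 12(x + 11)² + 13(y - 3)² = -1101 + 1452 + 117 = 468
Divide by 468: (x + 11)²/39 + (y - 3)²/36 = 1
Ellipse, center (-11, 3), major axis horizontal; a² = 39, b² = 36.
b² = 36 so b = 6; the minor axis has length 2b = 12.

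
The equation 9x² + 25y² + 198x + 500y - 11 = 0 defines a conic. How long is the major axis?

9(x² + 22x) + 25(y² + 20y) = 11
Completing the square gives 9(x + 11)² + 25(y + 10)² = 11 + 1089 + 2500 = 3600.
Divide through by 3600 to get (x + 11)²/400 + (y + 10)²/144 = 1.
Ellipse, center (-11, -10), major axis horizontal; a² = 400, b² = 144.
a² = 400 so a = 20; the major axis has length 2a = 40.

40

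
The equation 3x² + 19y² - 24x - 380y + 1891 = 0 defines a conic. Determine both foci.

(0, 10) and (8, 10)

Collect terms: 3(x² - 8x) + 19(y² - 20y) = -1891
Complete the square: 3(x - 4)² + 19(y - 10)² = -1891 + 48 + 1900 = 57
Dividing both sides by 57: (x - 4)²/19 + (y - 10)²/3 = 1
Ellipse, center (4, 10), major axis horizontal; a² = 19, b² = 3.
c² = a² - b² = 19 - 3 = 16, so c = 4.
Foci lie on the horizontal axis through the center: (h ± c, k).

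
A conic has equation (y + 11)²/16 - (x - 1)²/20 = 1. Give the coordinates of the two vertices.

Center (1, -11). The positive term is the y-term, so the transverse axis is vertical; a² = 16, b² = 20.
a = 4. Vertices at (h, k ± a).

(1, -15) and (1, -7)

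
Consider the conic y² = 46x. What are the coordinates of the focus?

(23/2, 0)

Vertex (0, 0); 4p = 46 so p = 23/2. Opens right.
Focus is p units from the vertex along the axis: (h + p, k).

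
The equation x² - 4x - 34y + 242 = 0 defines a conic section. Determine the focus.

Only x is squared. Complete the square in x: (x - 2)² = 34(y - 7).
Vertex (2, 7); 4p = 34 so p = 17/2. Opens up.
Focus is p units from the vertex along the axis: (h, k + p).

(2, 31/2)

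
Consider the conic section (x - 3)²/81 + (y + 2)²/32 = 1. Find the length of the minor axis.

Center (3, -2). The larger denominator 81 sits under the x-term, so the major axis is horizontal; a² = 81, b² = 32.
b² = 32 so b = 4√2; the minor axis has length 2b = 8√2.

8√2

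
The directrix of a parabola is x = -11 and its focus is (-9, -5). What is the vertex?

The vertex is the midpoint between the focus and the directrix along the axis of symmetry.
Axis is horizontal (directrix is vertical). Vertex x-coordinate = (-9 + (-11))/2 = -10; y-coordinate = -5.

(-10, -5)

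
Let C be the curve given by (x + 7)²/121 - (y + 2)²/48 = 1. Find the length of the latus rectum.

Center (-7, -2). The positive term is the x-term, so the transverse axis is horizontal; a² = 121, b² = 48.
Latus rectum length = 2b²/a = 2·48/11 = 96/11.

96/11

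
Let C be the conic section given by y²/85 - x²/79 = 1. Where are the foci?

(0, 0 - 2√41) and (0, 0 + 2√41)

Center (0, 0). The positive term is the y-term, so the transverse axis is vertical; a² = 85, b² = 79.
c² = a² + b² = 85 + 79 = 164, so c = 2√41.
Foci lie on the vertical axis through the center: (h, k ± c).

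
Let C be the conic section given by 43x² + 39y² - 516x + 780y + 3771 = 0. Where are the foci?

Collect terms: 43(x² - 12x) + 39(y² + 20y) = -3771
Complete the square: 43(x - 6)² + 39(y + 10)² = -3771 + 1548 + 3900 = 1677
Dividing both sides by 1677: (x - 6)²/39 + (y + 10)²/43 = 1
Ellipse, center (6, -10), major axis vertical; a² = 43, b² = 39.
c² = a² - b² = 43 - 39 = 4, so c = 2.
Foci lie on the vertical axis through the center: (h, k ± c).

(6, -12) and (6, -8)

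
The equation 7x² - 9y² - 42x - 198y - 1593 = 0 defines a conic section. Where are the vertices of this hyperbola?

(-6, -11) and (12, -11)

Collect terms: 7(x² - 6x) -9(y² + 22y) = 1593
Completing the square gives 7(x - 3)² -9(y + 11)² = 1593 + 63 - 1089 = 567.
Dividing both sides by 567: (x - 3)²/81 - (y + 11)²/63 = 1
Hyperbola, center (3, -11), transverse axis horizontal; a² = 81, b² = 63.
a = 9. Vertices at (h ± a, k).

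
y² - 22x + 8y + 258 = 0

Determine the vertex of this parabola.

(11, -4)

Only y is squared. Complete the square in y: (y + 4)² = 22(x - 11).
Vertex (11, -4); 4p = 22 so p = 11/2. Opens right.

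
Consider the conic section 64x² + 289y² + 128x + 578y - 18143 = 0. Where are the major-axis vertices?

64(x² + 2x) + 289(y² + 2y) = 18143
Complete the square: 64(x + 1)² + 289(y + 1)² = 18143 + 64 + 289 = 18496
Divide through by 18496 to get (x + 1)²/289 + (y + 1)²/64 = 1.
Ellipse, center (-1, -1), major axis horizontal; a² = 289, b² = 64.
a = 17. Vertices at (h ± a, k).

(-18, -1) and (16, -1)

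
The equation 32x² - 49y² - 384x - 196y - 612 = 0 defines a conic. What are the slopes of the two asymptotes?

4√2/7 and -4√2/7

Group: 32(x² - 12x) -49(y² + 4y) = 612
Completing the square gives 32(x - 6)² -49(y + 2)² = 612 + 1152 - 196 = 1568.
Divide by 1568: (x - 6)²/49 - (y + 2)²/32 = 1
Hyperbola, center (6, -2), transverse axis horizontal; a² = 49, b² = 32.
For a horizontal hyperbola the asymptotes have slope ±b/a.
Here that is ±4√2/7.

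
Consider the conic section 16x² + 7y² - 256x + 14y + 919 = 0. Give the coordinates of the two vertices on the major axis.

(8, -5) and (8, 3)

Rearranging, 16(x² - 16x) + 7(y² + 2y) = -919.
Completing the square gives 16(x - 8)² + 7(y + 1)² = -919 + 1024 + 7 = 112.
Divide by 112: (x - 8)²/7 + (y + 1)²/16 = 1
Ellipse, center (8, -1), major axis vertical; a² = 16, b² = 7.
a = 4. Vertices at (h, k ± a).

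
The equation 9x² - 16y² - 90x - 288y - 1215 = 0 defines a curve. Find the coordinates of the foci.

Group: 9(x² - 10x) -16(y² + 18y) = 1215
Completing the square gives 9(x - 5)² -16(y + 9)² = 1215 + 225 - 1296 = 144.
Divide by 144: (x - 5)²/16 - (y + 9)²/9 = 1
Hyperbola, center (5, -9), transverse axis horizontal; a² = 16, b² = 9.
c² = a² + b² = 16 + 9 = 25, so c = 5.
Foci lie on the horizontal axis through the center: (h ± c, k).

(0, -9) and (10, -9)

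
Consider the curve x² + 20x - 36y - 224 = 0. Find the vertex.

Only x is squared. Complete the square in x: (x + 10)² = 36(y + 9).
Vertex (-10, -9); 4p = 36 so p = 9. Opens up.

(-10, -9)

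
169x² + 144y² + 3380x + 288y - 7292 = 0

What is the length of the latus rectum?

169(x² + 20x) + 144(y² + 2y) = 7292
Complete the square in x and y: 169(x + 10)² + 144(y + 1)² = 7292 + 16900 + 144 = 24336
Divide by 24336: (x + 10)²/144 + (y + 1)²/169 = 1
Ellipse, center (-10, -1), major axis vertical; a² = 169, b² = 144.
Latus rectum length = 2b²/a = 2·144/13 = 288/13.

288/13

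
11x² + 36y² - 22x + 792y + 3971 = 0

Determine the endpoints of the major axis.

(-5, -11) and (7, -11)

Collect terms: 11(x² - 2x) + 36(y² + 22y) = -3971
Complete the square in x and y: 11(x - 1)² + 36(y + 11)² = -3971 + 11 + 4356 = 396
Dividing both sides by 396: (x - 1)²/36 + (y + 11)²/11 = 1
Ellipse, center (1, -11), major axis horizontal; a² = 36, b² = 11.
a = 6. Vertices at (h ± a, k).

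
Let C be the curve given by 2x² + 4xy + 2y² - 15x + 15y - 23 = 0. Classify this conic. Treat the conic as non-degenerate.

parabola

A = 2, B = 4, C = 2.
Discriminant B² − 4AC = 4² − 4·2·2 = 0.
B² − 4AC = 0 ⇒ parabola.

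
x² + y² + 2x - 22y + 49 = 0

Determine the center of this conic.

Collect terms: (x² + 2x) + (y² - 22y) = -49
Complete the square in x and y: (x + 1)² + (y - 11)² = -49 + 1 + 121 = 73
So (x + 1)² + (y - 11)² = 73.
Circle centered at (-1, 11) with r² = 73.

(-1, 11)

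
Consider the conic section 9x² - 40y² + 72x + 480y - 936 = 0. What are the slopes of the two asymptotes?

3√10/20 and -3√10/20

Collect terms: 9(x² + 8x) -40(y² - 12y) = 936
9(x + 4)² -40(y - 6)² = 936 + 144 - 1440 = -360
Divide through by -360 to get (y - 6)²/9 - (x + 4)²/40 = 1.
Hyperbola, center (-4, 6), transverse axis vertical; a² = 9, b² = 40.
For a vertical hyperbola the asymptotes have slope ±a/b.
Here that is ±3/2√10 = ±3√10/20.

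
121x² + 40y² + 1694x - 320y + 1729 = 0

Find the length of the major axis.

Group: 121(x² + 14x) + 40(y² - 8y) = -1729
Complete the square in x and y: 121(x + 7)² + 40(y - 4)² = -1729 + 5929 + 640 = 4840
Divide by 4840: (x + 7)²/40 + (y - 4)²/121 = 1
Ellipse, center (-7, 4), major axis vertical; a² = 121, b² = 40.
a² = 121 so a = 11; the major axis has length 2a = 22.

22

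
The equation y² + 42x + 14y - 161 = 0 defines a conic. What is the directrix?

x = 31/2

Only y is squared. Complete the square in y: (y + 7)² = -42(x - 5).
Vertex (5, -7); 4p = -42 so p = -21/2. Opens left.
Directrix is the vertical line x = h − p = 5 − (-21/2) = 31/2.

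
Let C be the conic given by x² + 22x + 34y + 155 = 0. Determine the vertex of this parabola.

(-11, -1)

Only x is squared. Complete the square in x: (x + 11)² = -34(y + 1).
Vertex (-11, -1); 4p = -34 so p = -17/2. Opens down.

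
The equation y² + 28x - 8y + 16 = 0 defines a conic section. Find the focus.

(-7, 4)

Only y is squared. Complete the square in y: (y - 4)² = -28x.
Vertex (0, 4); 4p = -28 so p = -7. Opens left.
Focus is p units from the vertex along the axis: (h + p, k).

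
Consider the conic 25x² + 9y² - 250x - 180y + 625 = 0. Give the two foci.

Collect terms: 25(x² - 10x) + 9(y² - 20y) = -625
Completing the square gives 25(x - 5)² + 9(y - 10)² = -625 + 625 + 900 = 900.
Divide by 900: (x - 5)²/36 + (y - 10)²/100 = 1
Ellipse, center (5, 10), major axis vertical; a² = 100, b² = 36.
c² = a² - b² = 100 - 36 = 64, so c = 8.
Foci lie on the vertical axis through the center: (h, k ± c).

(5, 2) and (5, 18)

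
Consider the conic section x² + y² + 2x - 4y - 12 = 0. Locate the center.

(-1, 2)

(x² + 2x) + (y² - 4y) = 12
Complete the square: (x + 1)² + (y - 2)² = 12 + 1 + 4 = 17
So (x + 1)² + (y - 2)² = 17.
Circle centered at (-1, 2) with r² = 17.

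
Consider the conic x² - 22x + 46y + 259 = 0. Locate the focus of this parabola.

(11, -29/2)

Only x is squared. Complete the square in x: (x - 11)² = -46(y + 3).
Vertex (11, -3); 4p = -46 so p = -23/2. Opens down.
Focus is p units from the vertex along the axis: (h, k + p).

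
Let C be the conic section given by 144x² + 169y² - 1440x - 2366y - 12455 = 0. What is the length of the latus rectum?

Group the x- and y-terms: 144(x² - 10x) + 169(y² - 14y) = 12455
Complete the square in x and y: 144(x - 5)² + 169(y - 7)² = 12455 + 3600 + 8281 = 24336
Divide by 24336: (x - 5)²/169 + (y - 7)²/144 = 1
Ellipse, center (5, 7), major axis horizontal; a² = 169, b² = 144.
Latus rectum length = 2b²/a = 2·144/13 = 288/13.

288/13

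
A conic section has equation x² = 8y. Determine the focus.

(0, 2)

Vertex (0, 0); 4p = 8 so p = 2. Opens up.
Focus is p units from the vertex along the axis: (h, k + p).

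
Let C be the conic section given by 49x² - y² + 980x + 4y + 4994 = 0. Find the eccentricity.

49(x² + 20x) -(y² - 4y) = -4994
Completing the square gives 49(x + 10)² -(y - 2)² = -4994 + 4900 - 4 = -98.
Divide through by -98 to get (y - 2)²/98 - (x + 10)²/2 = 1.
Hyperbola, center (-10, 2), transverse axis vertical; a² = 98, b² = 2.
c² = a² + b² = 100, so c = 10.
e = c/a = 10/7√2 = 5√2/7.

e = 5√2/7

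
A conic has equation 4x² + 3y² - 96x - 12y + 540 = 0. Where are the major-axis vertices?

4(x² - 24x) + 3(y² - 4y) = -540
Completing the square gives 4(x - 12)² + 3(y - 2)² = -540 + 576 + 12 = 48.
Divide by 48: (x - 12)²/12 + (y - 2)²/16 = 1
Ellipse, center (12, 2), major axis vertical; a² = 16, b² = 12.
a = 4. Vertices at (h, k ± a).

(12, -2) and (12, 6)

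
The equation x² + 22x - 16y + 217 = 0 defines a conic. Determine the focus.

(-11, 10)

Only x is squared. Complete the square in x: (x + 11)² = 16(y - 6).
Vertex (-11, 6); 4p = 16 so p = 4. Opens up.
Focus is p units from the vertex along the axis: (h, k + p).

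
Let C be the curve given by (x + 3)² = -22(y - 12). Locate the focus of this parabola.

(-3, 13/2)

Vertex (-3, 12); 4p = -22 so p = -11/2. Opens down.
Focus is p units from the vertex along the axis: (h, k + p).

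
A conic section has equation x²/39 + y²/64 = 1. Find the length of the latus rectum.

39/4

Center (0, 0). The larger denominator 64 sits under the y-term, so the major axis is vertical; a² = 64, b² = 39.
Latus rectum length = 2b²/a = 2·39/8 = 39/4.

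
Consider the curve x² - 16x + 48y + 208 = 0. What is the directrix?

Only x is squared. Complete the square in x: (x - 8)² = -48(y + 3).
Vertex (8, -3); 4p = -48 so p = -12. Opens down.
Directrix is the horizontal line y = k − p = -3 − (-12) = 9.

y = 9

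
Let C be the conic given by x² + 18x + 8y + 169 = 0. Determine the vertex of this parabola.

Only x is squared. Complete the square in x: (x + 9)² = -8(y + 11).
Vertex (-9, -11); 4p = -8 so p = -2. Opens down.

(-9, -11)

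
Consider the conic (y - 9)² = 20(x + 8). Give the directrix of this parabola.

Vertex (-8, 9); 4p = 20 so p = 5. Opens right.
Directrix is the vertical line x = h − p = -8 − (5) = -13.

x = -13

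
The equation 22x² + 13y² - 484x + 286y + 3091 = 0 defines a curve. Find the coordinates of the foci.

(11, -17) and (11, -5)

Rearranging, 22(x² - 22x) + 13(y² + 22y) = -3091.
Complete the square in x and y: 22(x - 11)² + 13(y + 11)² = -3091 + 2662 + 1573 = 1144
Divide by 1144: (x - 11)²/52 + (y + 11)²/88 = 1
Ellipse, center (11, -11), major axis vertical; a² = 88, b² = 52.
c² = a² - b² = 88 - 52 = 36, so c = 6.
Foci lie on the vertical axis through the center: (h, k ± c).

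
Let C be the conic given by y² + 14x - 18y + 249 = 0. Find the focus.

Only y is squared. Complete the square in y: (y - 9)² = -14(x + 12).
Vertex (-12, 9); 4p = -14 so p = -7/2. Opens left.
Focus is p units from the vertex along the axis: (h + p, k).

(-31/2, 9)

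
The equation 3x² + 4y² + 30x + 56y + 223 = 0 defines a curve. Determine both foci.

(-7, -7) and (-3, -7)

Collect terms: 3(x² + 10x) + 4(y² + 14y) = -223
Complete the square in x and y: 3(x + 5)² + 4(y + 7)² = -223 + 75 + 196 = 48
Divide through by 48 to get (x + 5)²/16 + (y + 7)²/12 = 1.
Ellipse, center (-5, -7), major axis horizontal; a² = 16, b² = 12.
c² = a² - b² = 16 - 12 = 4, so c = 2.
Foci lie on the horizontal axis through the center: (h ± c, k).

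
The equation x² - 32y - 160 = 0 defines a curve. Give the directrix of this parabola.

y = -13

Only x is squared. Complete the square in x: x² = 32(y + 5).
Vertex (0, -5); 4p = 32 so p = 8. Opens up.
Directrix is the horizontal line y = k − p = -5 − (8) = -13.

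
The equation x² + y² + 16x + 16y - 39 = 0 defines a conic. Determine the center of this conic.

(-8, -8)

Group the x- and y-terms: (x² + 16x) + (y² + 16y) = 39
Completing the square gives (x + 8)² + (y + 8)² = 39 + 64 + 64 = 167.
So (x + 8)² + (y + 8)² = 167.
Circle centered at (-8, -8) with r² = 167.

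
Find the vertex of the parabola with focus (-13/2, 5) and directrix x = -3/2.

(-4, 5)

The vertex is the midpoint between the focus and the directrix along the axis of symmetry.
Axis is horizontal (directrix is vertical). Vertex x-coordinate = (-13/2 + (-3/2))/2 = -4; y-coordinate = 5.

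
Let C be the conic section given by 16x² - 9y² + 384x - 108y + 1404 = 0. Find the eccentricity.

Group: 16(x² + 24x) -9(y² + 12y) = -1404
Completing the square gives 16(x + 12)² -9(y + 6)² = -1404 + 2304 - 324 = 576.
Dividing both sides by 576: (x + 12)²/36 - (y + 6)²/64 = 1
Hyperbola, center (-12, -6), transverse axis horizontal; a² = 36, b² = 64.
c² = a² + b² = 100, so c = 10.
e = c/a = 10/6 = 5/3.

e = 5/3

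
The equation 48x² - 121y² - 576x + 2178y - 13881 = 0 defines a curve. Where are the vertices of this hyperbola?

Group the x- and y-terms: 48(x² - 12x) -121(y² - 18y) = 13881
Completing the square gives 48(x - 6)² -121(y - 9)² = 13881 + 1728 - 9801 = 5808.
Divide by 5808: (x - 6)²/121 - (y - 9)²/48 = 1
Hyperbola, center (6, 9), transverse axis horizontal; a² = 121, b² = 48.
a = 11. Vertices at (h ± a, k).

(-5, 9) and (17, 9)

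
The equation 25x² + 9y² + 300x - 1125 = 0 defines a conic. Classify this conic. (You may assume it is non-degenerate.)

No xy term. Coefficients of x² and y² are A = 25, C = 9.
A and C have the same sign but A ≠ C ⇒ ellipse.

ellipse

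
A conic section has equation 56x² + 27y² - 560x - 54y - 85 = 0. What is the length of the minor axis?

6√3

Rearranging, 56(x² - 10x) + 27(y² - 2y) = 85.
Complete the square: 56(x - 5)² + 27(y - 1)² = 85 + 1400 + 27 = 1512
Divide through by 1512 to get (x - 5)²/27 + (y - 1)²/56 = 1.
Ellipse, center (5, 1), major axis vertical; a² = 56, b² = 27.
b² = 27 so b = 3√3; the minor axis has length 2b = 6√3.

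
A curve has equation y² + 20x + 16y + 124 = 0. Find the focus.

Only y is squared. Complete the square in y: (y + 8)² = -20(x + 3).
Vertex (-3, -8); 4p = -20 so p = -5. Opens left.
Focus is p units from the vertex along the axis: (h + p, k).

(-8, -8)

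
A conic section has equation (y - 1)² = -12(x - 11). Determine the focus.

(8, 1)

Vertex (11, 1); 4p = -12 so p = -3. Opens left.
Focus is p units from the vertex along the axis: (h + p, k).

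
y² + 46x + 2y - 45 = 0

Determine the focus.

Only y is squared. Complete the square in y: (y + 1)² = -46(x - 1).
Vertex (1, -1); 4p = -46 so p = -23/2. Opens left.
Focus is p units from the vertex along the axis: (h + p, k).

(-21/2, -1)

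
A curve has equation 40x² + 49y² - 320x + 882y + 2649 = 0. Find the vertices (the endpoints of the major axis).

Group the x- and y-terms: 40(x² - 8x) + 49(y² + 18y) = -2649
Complete the square: 40(x - 4)² + 49(y + 9)² = -2649 + 640 + 3969 = 1960
Divide by 1960: (x - 4)²/49 + (y + 9)²/40 = 1
Ellipse, center (4, -9), major axis horizontal; a² = 49, b² = 40.
a = 7. Vertices at (h ± a, k).

(-3, -9) and (11, -9)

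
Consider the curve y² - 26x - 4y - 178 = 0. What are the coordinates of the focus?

(-1/2, 2)

Only y is squared. Complete the square in y: (y - 2)² = 26(x + 7).
Vertex (-7, 2); 4p = 26 so p = 13/2. Opens right.
Focus is p units from the vertex along the axis: (h + p, k).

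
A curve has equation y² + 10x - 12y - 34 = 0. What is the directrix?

Only y is squared. Complete the square in y: (y - 6)² = -10(x - 7).
Vertex (7, 6); 4p = -10 so p = -5/2. Opens left.
Directrix is the vertical line x = h − p = 7 − (-5/2) = 19/2.

x = 19/2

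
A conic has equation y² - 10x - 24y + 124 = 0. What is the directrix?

x = -9/2

Only y is squared. Complete the square in y: (y - 12)² = 10(x + 2).
Vertex (-2, 12); 4p = 10 so p = 5/2. Opens right.
Directrix is the vertical line x = h − p = -2 − (5/2) = -9/2.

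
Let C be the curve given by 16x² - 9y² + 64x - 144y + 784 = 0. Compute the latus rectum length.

27/2

Group the x- and y-terms: 16(x² + 4x) -9(y² + 16y) = -784
Complete the square: 16(x + 2)² -9(y + 8)² = -784 + 64 - 576 = -1296
Divide through by -1296 to get (y + 8)²/144 - (x + 2)²/81 = 1.
Hyperbola, center (-2, -8), transverse axis vertical; a² = 144, b² = 81.
Latus rectum length = 2b²/a = 2·81/12 = 27/2.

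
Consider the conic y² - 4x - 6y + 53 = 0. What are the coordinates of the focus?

(12, 3)

Only y is squared. Complete the square in y: (y - 3)² = 4(x - 11).
Vertex (11, 3); 4p = 4 so p = 1. Opens right.
Focus is p units from the vertex along the axis: (h + p, k).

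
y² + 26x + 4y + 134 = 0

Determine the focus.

(-23/2, -2)

Only y is squared. Complete the square in y: (y + 2)² = -26(x + 5).
Vertex (-5, -2); 4p = -26 so p = -13/2. Opens left.
Focus is p units from the vertex along the axis: (h + p, k).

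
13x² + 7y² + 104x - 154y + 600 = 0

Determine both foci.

(-4, 11 - √30) and (-4, 11 + √30)

Collect terms: 13(x² + 8x) + 7(y² - 22y) = -600
Complete the square: 13(x + 4)² + 7(y - 11)² = -600 + 208 + 847 = 455
Divide through by 455 to get (x + 4)²/35 + (y - 11)²/65 = 1.
Ellipse, center (-4, 11), major axis vertical; a² = 65, b² = 35.
c² = a² - b² = 65 - 35 = 30, so c = √30.
Foci lie on the vertical axis through the center: (h, k ± c).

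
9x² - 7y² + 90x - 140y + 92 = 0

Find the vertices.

(-5, -19) and (-5, -1)

Group: 9(x² + 10x) -7(y² + 20y) = -92
Complete the square in x and y: 9(x + 5)² -7(y + 10)² = -92 + 225 - 700 = -567
Divide through by -567 to get (y + 10)²/81 - (x + 5)²/63 = 1.
Hyperbola, center (-5, -10), transverse axis vertical; a² = 81, b² = 63.
a = 9. Vertices at (h, k ± a).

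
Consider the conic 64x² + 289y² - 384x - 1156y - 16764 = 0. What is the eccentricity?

e = 15/17

Group: 64(x² - 6x) + 289(y² - 4y) = 16764
Completing the square gives 64(x - 3)² + 289(y - 2)² = 16764 + 576 + 1156 = 18496.
Dividing both sides by 18496: (x - 3)²/289 + (y - 2)²/64 = 1
Ellipse, center (3, 2), major axis horizontal; a² = 289, b² = 64.
c² = a² - b² = 225, so c = 15.
e = c/a = 15/17.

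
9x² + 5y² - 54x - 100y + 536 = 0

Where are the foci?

Collect terms: 9(x² - 6x) + 5(y² - 20y) = -536
Completing the square gives 9(x - 3)² + 5(y - 10)² = -536 + 81 + 500 = 45.
Dividing both sides by 45: (x - 3)²/5 + (y - 10)²/9 = 1
Ellipse, center (3, 10), major axis vertical; a² = 9, b² = 5.
c² = a² - b² = 9 - 5 = 4, so c = 2.
Foci lie on the vertical axis through the center: (h, k ± c).

(3, 8) and (3, 12)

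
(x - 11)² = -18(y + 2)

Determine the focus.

Vertex (11, -2); 4p = -18 so p = -9/2. Opens down.
Focus is p units from the vertex along the axis: (h, k + p).

(11, -13/2)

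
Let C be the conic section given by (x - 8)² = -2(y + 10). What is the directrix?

y = -19/2

Vertex (8, -10); 4p = -2 so p = -1/2. Opens down.
Directrix is the horizontal line y = k − p = -10 − (-1/2) = -19/2.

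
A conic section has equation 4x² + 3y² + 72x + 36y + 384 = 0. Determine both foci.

Collect terms: 4(x² + 18x) + 3(y² + 12y) = -384
4(x + 9)² + 3(y + 6)² = -384 + 324 + 108 = 48
Divide through by 48 to get (x + 9)²/12 + (y + 6)²/16 = 1.
Ellipse, center (-9, -6), major axis vertical; a² = 16, b² = 12.
c² = a² - b² = 16 - 12 = 4, so c = 2.
Foci lie on the vertical axis through the center: (h, k ± c).

(-9, -8) and (-9, -4)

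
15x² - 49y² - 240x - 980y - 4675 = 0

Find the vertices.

(1, -10) and (15, -10)

Group: 15(x² - 16x) -49(y² + 20y) = 4675
Complete the square in x and y: 15(x - 8)² -49(y + 10)² = 4675 + 960 - 4900 = 735
Divide by 735: (x - 8)²/49 - (y + 10)²/15 = 1
Hyperbola, center (8, -10), transverse axis horizontal; a² = 49, b² = 15.
a = 7. Vertices at (h ± a, k).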